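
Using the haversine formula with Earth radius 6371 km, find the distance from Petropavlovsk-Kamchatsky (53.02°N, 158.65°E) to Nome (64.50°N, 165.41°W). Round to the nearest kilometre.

Δλ = -165.41 − 158.65 = -324.06°; wrapped into (−180°, 180°]: 35.94°.
Δφ = 64.50 − 53.02 = 11.48°.
a = sin²(Δφ/2) + cos φ₁ · cos φ₂ · sin²(Δλ/2) = 0.034652.
c = 2·atan2(√a, √(1−a)) = 0.37449 rad → d = 6371·c ≈ 2385.86 km.

2386 km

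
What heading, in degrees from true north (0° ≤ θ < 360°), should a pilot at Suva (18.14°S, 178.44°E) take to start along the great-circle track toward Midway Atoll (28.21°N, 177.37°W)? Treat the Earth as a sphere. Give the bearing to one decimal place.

Δλ = -177.37 − 178.44 = -355.81°; wrapped into (−180°, 180°]: 4.19°.
θ = atan2( sin Δλ · cos φ₂ , cos φ₁ · sin φ₂ − sin φ₁ · cos φ₂ · cos Δλ )
  = atan2(0.06439, 0.72284) = 5.090° → normalised to [0°, 360°): 5.090°.

5.1°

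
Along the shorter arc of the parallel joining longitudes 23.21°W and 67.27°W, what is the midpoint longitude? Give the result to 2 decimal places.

Signed shortest Δλ from -23.21° to -67.27° is -44.06°.
Midpoint longitude = -23.21° + (-44.06°)/2 = -23.21° − 22.03° = -45.24°.

45.24°W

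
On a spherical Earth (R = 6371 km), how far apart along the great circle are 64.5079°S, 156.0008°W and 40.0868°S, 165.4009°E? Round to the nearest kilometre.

Δλ = 165.4009 − -156.0008 = 321.4017°; wrapped into (−180°, 180°]: -38.5983°.
Δφ = -40.0868 − -64.5079 = 24.4211°.
a = sin²(Δφ/2) + cos φ₁ · cos φ₂ · sin²(Δλ/2) = 0.080701.
c = 2·atan2(√a, √(1−a)) = 0.57609 rad → d = 6371·c ≈ 3670.29 km.

3670 km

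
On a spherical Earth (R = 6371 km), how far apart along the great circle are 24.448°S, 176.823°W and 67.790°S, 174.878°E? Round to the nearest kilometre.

Δλ = 174.878 − -176.823 = 351.701°; wrapped into (−180°, 180°]: -8.299°.
Δφ = -67.790 − -24.448 = -43.342°.
a = sin²(Δφ/2) + cos φ₁ · cos φ₂ · sin²(Δλ/2) = 0.138167.
c = 2·atan2(√a, √(1−a)) = 0.76170 rad → d = 6371·c ≈ 4852.77 km.

4853 km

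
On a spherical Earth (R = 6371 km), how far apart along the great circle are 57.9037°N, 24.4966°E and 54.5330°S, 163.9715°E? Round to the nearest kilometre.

Δλ = 163.9715 − 24.4966 = 139.4749°.
Δφ = -54.5330 − 57.9037 = -112.4367°.
a = sin²(Δφ/2) + cos φ₁ · cos φ₂ · sin²(Δλ/2) = 0.962157.
c = 2·atan2(√a, √(1−a)) = 2.75003 rad → d = 6371·c ≈ 17520.45 km.

17520 km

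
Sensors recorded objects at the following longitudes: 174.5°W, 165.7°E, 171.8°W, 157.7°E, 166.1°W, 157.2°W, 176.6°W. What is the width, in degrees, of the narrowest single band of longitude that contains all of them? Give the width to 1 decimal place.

45.1°

Sort the longitudes: -176.6°, -174.5°, -171.8°, -166.1°, -157.2°, +157.7°, +165.7°.
Eastward gaps between consecutive values (wrapping around): 2.1°, 2.7°, 5.7°, 8.9°, 314.9°, 8.0°, 17.7°.
Largest gap = 314.9° ⇒ minimal covering band is its complement: 360° − 314.9° = 45.1°.
Band runs from +157.7° eastward to -157.2°, crossing the antimeridian.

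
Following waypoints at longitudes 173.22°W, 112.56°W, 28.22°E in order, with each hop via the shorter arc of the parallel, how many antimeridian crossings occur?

0

Leg 1: -173.22° → -112.56°, shortest Δλ = 60.66° (east) — does not cross 180°.
Leg 2: -112.56° → +28.22°, shortest Δλ = 140.78° (east) — does not cross 180°.
Total crossings: 0.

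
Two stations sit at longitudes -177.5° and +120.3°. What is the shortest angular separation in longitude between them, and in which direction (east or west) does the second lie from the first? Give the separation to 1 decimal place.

Raw difference: 120.3 − -177.5 = 297.8°.
Normalise into (−180°, 180°]: 297.8° − 360° = -62.2°.
Negative ⇒ the second point lies to the west; separation 62.2°.

62.2° west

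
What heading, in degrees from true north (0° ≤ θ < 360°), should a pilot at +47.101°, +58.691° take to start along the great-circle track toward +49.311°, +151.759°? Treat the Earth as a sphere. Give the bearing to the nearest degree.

50°

Δλ = 151.759 − 58.691 = 93.068°.
θ = atan2( sin Δλ · cos φ₂ , cos φ₁ · sin φ₂ − sin φ₁ · cos φ₂ · cos Δλ )
  = atan2(0.65102, 0.54171) = 50.236° → normalised to [0°, 360°): 50.236°.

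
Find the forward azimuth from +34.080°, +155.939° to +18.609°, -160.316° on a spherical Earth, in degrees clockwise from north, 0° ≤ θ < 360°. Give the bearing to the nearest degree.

Δλ = -160.316 − 155.939 = -316.255°; wrapped into (−180°, 180°]: 43.745°.
θ = atan2( sin Δλ · cos φ₂ , cos φ₁ · sin φ₂ − sin φ₁ · cos φ₂ · cos Δλ )
  = atan2(0.65530, -0.11934) = 100.322° → normalised to [0°, 360°): 100.322°.

100°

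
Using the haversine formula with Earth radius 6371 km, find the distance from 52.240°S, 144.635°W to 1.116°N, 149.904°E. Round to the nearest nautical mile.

Δλ = 149.904 − -144.635 = 294.539°; wrapped into (−180°, 180°]: -65.461°.
Δφ = 1.116 − -52.240 = 53.356°.
a = sin²(Δφ/2) + cos φ₁ · cos φ₂ · sin²(Δλ/2) = 0.380564.
c = 2·atan2(√a, √(1−a)) = 1.32959 rad → d = 6371·c ≈ 8470.83 km ≈ 4573.88 nmi.

4574 nmi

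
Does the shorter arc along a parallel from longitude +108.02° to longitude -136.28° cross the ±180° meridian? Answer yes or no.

Yes

Naïve |-136.28 − 108.02| = 244.3° > 180°, so the shorter arc goes the other way round — across 180°.
Signed shortest Δλ = ((-136.28 − 108.02 + 180) mod 360) − 180 = 115.7°.
Going east by 115.7° from +108.02° passes through 180° before reaching -136.28°.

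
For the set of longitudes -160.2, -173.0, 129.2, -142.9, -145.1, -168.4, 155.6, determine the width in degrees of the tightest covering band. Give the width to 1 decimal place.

Sort the longitudes: -173.0°, -168.4°, -160.2°, -145.1°, -142.9°, +129.2°, +155.6°.
Eastward gaps between consecutive values (wrapping around): 4.6°, 8.2°, 15.1°, 2.2°, 272.1°, 26.4°, 31.4°.
Largest gap = 272.1° ⇒ minimal covering band is its complement: 360° − 272.1° = 87.9°.
Band runs from +129.2° eastward to -142.9°, crossing the antimeridian.

87.9°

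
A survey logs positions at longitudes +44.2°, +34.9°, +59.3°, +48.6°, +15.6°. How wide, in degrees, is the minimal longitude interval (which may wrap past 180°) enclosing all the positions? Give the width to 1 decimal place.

Sort the longitudes: +15.6°, +34.9°, +44.2°, +48.6°, +59.3°.
Eastward gaps between consecutive values (wrapping around): 19.3°, 9.3°, 4.4°, 10.7°, 316.3°.
Largest gap = 316.3° ⇒ minimal covering band is its complement: 360° − 316.3° = 43.7°.
Band runs from +15.6° eastward to +59.3°.

43.7°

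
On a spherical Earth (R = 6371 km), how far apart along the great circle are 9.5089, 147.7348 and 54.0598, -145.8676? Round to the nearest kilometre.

Δλ = -145.8676 − 147.7348 = -293.6024°; wrapped into (−180°, 180°]: 66.3976°.
Δφ = 54.0598 − 9.5089 = 44.5509°.
a = sin²(Δφ/2) + cos φ₁ · cos φ₂ · sin²(Δλ/2) = 0.317237.
c = 2·atan2(√a, √(1−a)) = 1.19660 rad → d = 6371·c ≈ 7623.53 km.

7624 km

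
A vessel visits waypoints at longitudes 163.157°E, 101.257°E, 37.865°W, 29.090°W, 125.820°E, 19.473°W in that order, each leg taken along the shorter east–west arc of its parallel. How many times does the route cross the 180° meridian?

0

Leg 1: +163.157° → +101.257°, shortest Δλ = -61.9° (west) — does not cross 180°.
Leg 2: +101.257° → -37.865°, shortest Δλ = -139.122° (west) — does not cross 180°.
Leg 3: -37.865° → -29.090°, shortest Δλ = 8.775° (east) — does not cross 180°.
Leg 4: -29.090° → +125.820°, shortest Δλ = 154.91° (east) — does not cross 180°.
Leg 5: +125.820° → -19.473°, shortest Δλ = -145.293° (west) — does not cross 180°.
Total crossings: 0.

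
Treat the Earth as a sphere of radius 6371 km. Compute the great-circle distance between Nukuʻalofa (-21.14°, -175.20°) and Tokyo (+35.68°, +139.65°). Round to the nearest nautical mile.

4269 nmi

Δλ = 139.65 − -175.20 = 314.85°; wrapped into (−180°, 180°]: -45.15°.
Δφ = 35.68 − -21.14 = 56.82°.
a = sin²(Δφ/2) + cos φ₁ · cos φ₂ · sin²(Δλ/2) = 0.338018.
c = 2·atan2(√a, √(1−a)) = 1.24088 rad → d = 6371·c ≈ 7905.64 km ≈ 4268.71 nmi.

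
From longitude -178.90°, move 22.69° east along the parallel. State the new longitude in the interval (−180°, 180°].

Start at -178.90°; shift +22.69° → -156.21°.
-156.21° already lies in (−180°, 180°].

-156.21°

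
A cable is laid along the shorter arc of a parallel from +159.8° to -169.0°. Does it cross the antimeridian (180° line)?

Yes

Naïve |-169.0 − 159.8| = 328.8° > 180°, so the shorter arc goes the other way round — across 180°.
Signed shortest Δλ = ((-169.0 − 159.8 + 180) mod 360) − 180 = 31.2°.
Going east by 31.2° from +159.8° passes through 180° before reaching -169.0°.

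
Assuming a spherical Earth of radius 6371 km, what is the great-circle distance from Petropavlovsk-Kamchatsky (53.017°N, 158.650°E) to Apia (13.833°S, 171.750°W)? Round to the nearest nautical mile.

4294 nmi

Δλ = -171.750 − 158.650 = -330.400°; wrapped into (−180°, 180°]: 29.600°.
Δφ = -13.833 − 53.017 = -66.850°.
a = sin²(Δφ/2) + cos φ₁ · cos φ₂ · sin²(Δλ/2) = 0.341546.
c = 2·atan2(√a, √(1−a)) = 1.24833 rad → d = 6371·c ≈ 7953.10 km ≈ 4294.33 nmi.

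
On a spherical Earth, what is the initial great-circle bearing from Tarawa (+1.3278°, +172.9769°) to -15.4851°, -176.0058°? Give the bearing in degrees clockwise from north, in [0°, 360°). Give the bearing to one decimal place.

147.5°

Δλ = -176.0058 − 172.9769 = -348.9827°; wrapped into (−180°, 180°]: 11.0173°.
θ = atan2( sin Δλ · cos φ₂ , cos φ₁ · sin φ₂ − sin φ₁ · cos φ₂ · cos Δλ )
  = atan2(0.18417, -0.28884) = 147.477° → normalised to [0°, 360°): 147.477°.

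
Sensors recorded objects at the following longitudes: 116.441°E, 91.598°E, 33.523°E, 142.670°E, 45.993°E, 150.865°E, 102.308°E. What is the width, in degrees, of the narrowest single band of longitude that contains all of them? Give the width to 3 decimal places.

Sort the longitudes: +33.523°, +45.993°, +91.598°, +102.308°, +116.441°, +142.670°, +150.865°.
Eastward gaps between consecutive values (wrapping around): 12.470°, 45.605°, 10.710°, 14.133°, 26.229°, 8.195°, 242.658°.
Largest gap = 242.658° ⇒ minimal covering band is its complement: 360° − 242.658° = 117.342°.
Band runs from +33.523° eastward to +150.865°.

117.342°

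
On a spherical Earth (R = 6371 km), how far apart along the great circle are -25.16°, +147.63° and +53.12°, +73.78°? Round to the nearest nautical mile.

Δλ = 73.78 − 147.63 = -73.85°.
Δφ = 53.12 − -25.16 = 78.28°.
a = sin²(Δφ/2) + cos φ₁ · cos φ₂ · sin²(Δλ/2) = 0.594490.
c = 2·atan2(√a, √(1−a)) = 1.76092 rad → d = 6371·c ≈ 11218.82 km ≈ 6057.68 nmi.

6058 nmi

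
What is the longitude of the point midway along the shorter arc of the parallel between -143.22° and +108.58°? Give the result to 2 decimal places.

+162.68°

Signed shortest Δλ from -143.22° to +108.58° is -108.20°.
Midpoint longitude = -143.22° + (-108.20°)/2 = -143.22° − 54.10° = -197.32°.
Normalise into (−180°, 180°]: +162.68°.
(The naïve average (-143.22 + +108.58)/2 = -17.32° is on the wrong side of the globe.)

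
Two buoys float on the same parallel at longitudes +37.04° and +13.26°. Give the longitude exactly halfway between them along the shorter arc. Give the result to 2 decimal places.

Signed shortest Δλ from +37.04° to +13.26° is -23.78°.
Midpoint longitude = +37.04° + (-23.78°)/2 = +37.04° − 11.89° = +25.15°.

+25.15°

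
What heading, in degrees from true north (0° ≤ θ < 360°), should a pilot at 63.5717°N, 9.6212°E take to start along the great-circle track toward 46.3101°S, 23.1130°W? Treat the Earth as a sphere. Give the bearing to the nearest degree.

204°

Δλ = -23.1130 − 9.6212 = -32.7342°.
θ = atan2( sin Δλ · cos φ₂ , cos φ₁ · sin φ₂ − sin φ₁ · cos φ₂ · cos Δλ )
  = atan2(-0.37352, -0.84216) = -156.081° → normalised to [0°, 360°): 203.919°.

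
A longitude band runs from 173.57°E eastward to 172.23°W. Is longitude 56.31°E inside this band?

Band width going east from +173.57° to -172.23°: ((-172.23 − 173.57) mod 360) = 14.20°.
Offset of +56.31° east of the west edge: ((56.31 − 173.57) mod 360) = 242.74°.
242.74° > 14.20° ⇒ outside.

No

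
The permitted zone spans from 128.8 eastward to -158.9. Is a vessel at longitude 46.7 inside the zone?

Band width going east from +128.8° to -158.9°: ((-158.9 − 128.8) mod 360) = 72.3°.
Offset of +46.7° east of the west edge: ((46.7 − 128.8) mod 360) = 277.9°.
277.9° > 72.3° ⇒ outside.

No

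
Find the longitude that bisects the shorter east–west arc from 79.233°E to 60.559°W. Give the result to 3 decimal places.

Signed shortest Δλ from +79.233° to -60.559° is -139.792°.
Midpoint longitude = +79.233° + (-139.792°)/2 = +79.233° − 69.896° = +9.337°.

9.337°E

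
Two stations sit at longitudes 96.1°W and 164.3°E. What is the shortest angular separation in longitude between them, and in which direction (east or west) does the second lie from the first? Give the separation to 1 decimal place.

99.6° west

Raw difference: 164.3 − -96.1 = 260.4°.
Normalise into (−180°, 180°]: 260.4° − 360° = -99.6°.
Negative ⇒ the second point lies to the west; separation 99.6°.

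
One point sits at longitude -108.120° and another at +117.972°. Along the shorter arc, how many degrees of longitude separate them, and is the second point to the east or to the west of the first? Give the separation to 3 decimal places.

Raw difference: 117.972 − -108.120 = 226.092°.
Normalise into (−180°, 180°]: 226.092° − 360° = -133.908°.
Negative ⇒ the second point lies to the west; separation 133.908°.

133.908° west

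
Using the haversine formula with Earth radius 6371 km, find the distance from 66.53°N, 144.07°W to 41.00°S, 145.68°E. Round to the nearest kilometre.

13345 km

Δλ = 145.68 − -144.07 = 289.75°; wrapped into (−180°, 180°]: -70.25°.
Δφ = -41.00 − 66.53 = -107.53°.
a = sin²(Δφ/2) + cos φ₁ · cos φ₂ · sin²(Δλ/2) = 0.750106.
c = 2·atan2(√a, √(1−a)) = 2.09464 rad → d = 6371·c ≈ 13344.95 km.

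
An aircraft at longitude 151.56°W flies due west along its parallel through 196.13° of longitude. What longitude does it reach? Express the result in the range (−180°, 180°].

12.31°E

Start at -151.56°; shift −196.13° → -347.69°.
-347.69° lies outside (−180°, 180°]; add 360° → +12.31°.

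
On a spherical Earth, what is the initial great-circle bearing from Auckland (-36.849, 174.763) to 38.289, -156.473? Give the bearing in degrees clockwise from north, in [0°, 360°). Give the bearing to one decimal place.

Δλ = -156.473 − 174.763 = -331.236°; wrapped into (−180°, 180°]: 28.764°.
θ = atan2( sin Δλ · cos φ₂ , cos φ₁ · sin φ₂ − sin φ₁ · cos φ₂ · cos Δλ )
  = atan2(0.37769, 0.90847) = 22.575° → normalised to [0°, 360°): 22.575°.

22.6°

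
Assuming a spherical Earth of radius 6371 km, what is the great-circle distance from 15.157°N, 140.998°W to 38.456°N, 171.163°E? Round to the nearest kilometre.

Δλ = 171.163 − -140.998 = 312.161°; wrapped into (−180°, 180°]: -47.839°.
Δφ = 38.456 − 15.157 = 23.299°.
a = sin²(Δφ/2) + cos φ₁ · cos φ₂ · sin²(Δλ/2) = 0.165028.
c = 2·atan2(√a, √(1−a)) = 0.83666 rad → d = 6371·c ≈ 5330.38 km.

5330 km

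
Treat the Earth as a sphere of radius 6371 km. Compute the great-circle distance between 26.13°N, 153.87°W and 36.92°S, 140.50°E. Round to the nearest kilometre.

9806 km

Δλ = 140.50 − -153.87 = 294.37°; wrapped into (−180°, 180°]: -65.63°.
Δφ = -36.92 − 26.13 = -63.05°.
a = sin²(Δφ/2) + cos φ₁ · cos φ₂ · sin²(Δλ/2) = 0.484192.
c = 2·atan2(√a, √(1−a)) = 1.53917 rad → d = 6371·c ≈ 9806.08 km.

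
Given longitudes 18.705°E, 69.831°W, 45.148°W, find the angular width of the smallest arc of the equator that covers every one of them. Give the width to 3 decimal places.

88.536°

Sort the longitudes: -69.831°, -45.148°, +18.705°.
Eastward gaps between consecutive values (wrapping around): 24.683°, 63.853°, 271.464°.
Largest gap = 271.464° ⇒ minimal covering band is its complement: 360° − 271.464° = 88.536°.
Band runs from -69.831° eastward to +18.705°.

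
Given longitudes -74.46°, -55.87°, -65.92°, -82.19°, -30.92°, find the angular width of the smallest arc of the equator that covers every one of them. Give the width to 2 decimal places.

51.27°

Sort the longitudes: -82.19°, -74.46°, -65.92°, -55.87°, -30.92°.
Eastward gaps between consecutive values (wrapping around): 7.73°, 8.54°, 10.05°, 24.95°, 308.73°.
Largest gap = 308.73° ⇒ minimal covering band is its complement: 360° − 308.73° = 51.27°.
Band runs from -82.19° eastward to -30.92°.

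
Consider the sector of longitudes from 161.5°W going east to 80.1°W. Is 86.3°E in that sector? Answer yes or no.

Band width going east from -161.5° to -80.1°: ((-80.1 − -161.5) mod 360) = 81.4°.
Offset of +86.3° east of the west edge: ((86.3 − -161.5) mod 360) = 247.8°.
247.8° > 81.4° ⇒ outside.

No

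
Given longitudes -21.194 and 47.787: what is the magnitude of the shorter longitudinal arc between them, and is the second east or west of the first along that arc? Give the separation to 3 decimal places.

68.981° east

Raw difference: 47.787 − -21.194 = 68.981°.
Normalise into (−180°, 180°]: 68.981° stays 68.981°.
Positive ⇒ the second point lies to the east; separation 68.981°.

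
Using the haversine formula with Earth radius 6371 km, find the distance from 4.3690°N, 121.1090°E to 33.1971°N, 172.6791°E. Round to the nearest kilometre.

Δλ = 172.6791 − 121.1090 = 51.5701°.
Δφ = 33.1971 − 4.3690 = 28.8281°.
a = sin²(Δφ/2) + cos φ₁ · cos φ₂ · sin²(Δλ/2) = 0.219844.
c = 2·atan2(√a, √(1−a)) = 0.97603 rad → d = 6371·c ≈ 6218.31 km.

6218 km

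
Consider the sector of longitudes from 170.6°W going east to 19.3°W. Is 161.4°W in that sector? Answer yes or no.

Yes

Band width going east from -170.6° to -19.3°: ((-19.3 − -170.6) mod 360) = 151.3°.
Offset of -161.4° east of the west edge: ((-161.4 − -170.6) mod 360) = 9.2°.
9.2° ≤ 151.3° ⇒ inside.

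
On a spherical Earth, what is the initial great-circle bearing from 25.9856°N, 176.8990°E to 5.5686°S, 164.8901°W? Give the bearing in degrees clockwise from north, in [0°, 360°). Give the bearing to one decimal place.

Δλ = -164.8901 − 176.8990 = -341.7891°; wrapped into (−180°, 180°]: 18.2109°.
θ = atan2( sin Δλ · cos φ₂ , cos φ₁ · sin φ₂ − sin φ₁ · cos φ₂ · cos Δλ )
  = atan2(0.31104, -0.50146) = 148.190° → normalised to [0°, 360°): 148.190°.

148.2°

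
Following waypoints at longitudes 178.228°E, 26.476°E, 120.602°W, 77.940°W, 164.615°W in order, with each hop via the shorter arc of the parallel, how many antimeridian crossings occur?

Leg 1: +178.228° → +26.476°, shortest Δλ = -151.752° (west) — does not cross 180°.
Leg 2: +26.476° → -120.602°, shortest Δλ = -147.078° (west) — does not cross 180°.
Leg 3: -120.602° → -77.940°, shortest Δλ = 42.662° (east) — does not cross 180°.
Leg 4: -77.940° → -164.615°, shortest Δλ = -86.675° (west) — does not cross 180°.
Total crossings: 0.

0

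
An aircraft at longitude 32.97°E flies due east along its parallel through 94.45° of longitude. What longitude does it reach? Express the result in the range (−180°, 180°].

Start at +32.97°; shift +94.45° → +127.42°.
+127.42° already lies in (−180°, 180°].

127.42°E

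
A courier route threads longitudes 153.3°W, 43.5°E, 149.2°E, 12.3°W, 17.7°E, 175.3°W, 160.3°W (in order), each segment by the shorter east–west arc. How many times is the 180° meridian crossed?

Leg 1: -153.3° → +43.5°, shortest Δλ = -163.2° (west) — crosses 180°.
Leg 2: +43.5° → +149.2°, shortest Δλ = 105.7° (east) — does not cross 180°.
Leg 3: +149.2° → -12.3°, shortest Δλ = -161.5° (west) — does not cross 180°.
Leg 4: -12.3° → +17.7°, shortest Δλ = 30.0° (east) — does not cross 180°.
Leg 5: +17.7° → -175.3°, shortest Δλ = 167.0° (east) — crosses 180°.
Leg 6: -175.3° → -160.3°, shortest Δλ = 15.0° (east) — does not cross 180°.
Total crossings: 2.

2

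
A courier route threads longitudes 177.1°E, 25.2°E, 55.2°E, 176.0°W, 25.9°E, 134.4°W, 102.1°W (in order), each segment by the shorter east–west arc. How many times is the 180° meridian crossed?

2

Leg 1: +177.1° → +25.2°, shortest Δλ = -151.9° (west) — does not cross 180°.
Leg 2: +25.2° → +55.2°, shortest Δλ = 30.0° (east) — does not cross 180°.
Leg 3: +55.2° → -176.0°, shortest Δλ = 128.8° (east) — crosses 180°.
Leg 4: -176.0° → +25.9°, shortest Δλ = -158.1° (west) — crosses 180°.
Leg 5: +25.9° → -134.4°, shortest Δλ = -160.3° (west) — does not cross 180°.
Leg 6: -134.4° → -102.1°, shortest Δλ = 32.3° (east) — does not cross 180°.
Total crossings: 2.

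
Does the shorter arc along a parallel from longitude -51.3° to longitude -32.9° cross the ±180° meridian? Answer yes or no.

No

Signed shortest Δλ = ((-32.9 − -51.3 + 180) mod 360) − 180 = 18.4°.
Going east by 18.4° from -51.3° reaches -32.9° without touching 180°.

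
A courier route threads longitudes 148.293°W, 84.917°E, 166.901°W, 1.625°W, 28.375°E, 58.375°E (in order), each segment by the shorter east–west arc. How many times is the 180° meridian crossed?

Leg 1: -148.293° → +84.917°, shortest Δλ = -126.79° (west) — crosses 180°.
Leg 2: +84.917° → -166.901°, shortest Δλ = 108.182° (east) — crosses 180°.
Leg 3: -166.901° → -1.625°, shortest Δλ = 165.276° (east) — does not cross 180°.
Leg 4: -1.625° → +28.375°, shortest Δλ = 30.0° (east) — does not cross 180°.
Leg 5: +28.375° → +58.375°, shortest Δλ = 30.0° (east) — does not cross 180°.
Total crossings: 2.

2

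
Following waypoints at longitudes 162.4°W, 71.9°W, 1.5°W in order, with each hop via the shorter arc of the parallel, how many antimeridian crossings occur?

0

Leg 1: -162.4° → -71.9°, shortest Δλ = 90.5° (east) — does not cross 180°.
Leg 2: -71.9° → -1.5°, shortest Δλ = 70.4° (east) — does not cross 180°.
Total crossings: 0.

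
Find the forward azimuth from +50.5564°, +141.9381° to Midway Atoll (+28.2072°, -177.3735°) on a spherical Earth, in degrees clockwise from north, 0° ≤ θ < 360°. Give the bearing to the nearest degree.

Δλ = -177.3735 − 141.9381 = -319.3116°; wrapped into (−180°, 180°]: 40.6884°.
θ = atan2( sin Δλ · cos φ₂ , cos φ₁ · sin φ₂ − sin φ₁ · cos φ₂ · cos Δλ )
  = atan2(0.57452, -0.21574) = 110.582° → normalised to [0°, 360°): 110.582°.

111°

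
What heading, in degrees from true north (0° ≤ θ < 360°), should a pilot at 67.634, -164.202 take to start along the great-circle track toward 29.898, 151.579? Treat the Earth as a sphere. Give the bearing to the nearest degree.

Δλ = 151.579 − -164.202 = 315.781°; wrapped into (−180°, 180°]: -44.219°.
θ = atan2( sin Δλ · cos φ₂ , cos φ₁ · sin φ₂ − sin φ₁ · cos φ₂ · cos Δλ )
  = atan2(-0.60459, -0.38489) = -122.481° → normalised to [0°, 360°): 237.519°.

238°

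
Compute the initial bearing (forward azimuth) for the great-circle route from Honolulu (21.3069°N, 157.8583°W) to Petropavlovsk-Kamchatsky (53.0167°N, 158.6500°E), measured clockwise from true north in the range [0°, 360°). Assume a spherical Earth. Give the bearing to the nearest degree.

325°

Δλ = 158.6500 − -157.8583 = 316.5083°; wrapped into (−180°, 180°]: -43.4917°.
θ = atan2( sin Δλ · cos φ₂ , cos φ₁ · sin φ₂ − sin φ₁ · cos φ₂ · cos Δλ )
  = atan2(-0.41404, 0.58563) = -35.260° → normalised to [0°, 360°): 324.740°.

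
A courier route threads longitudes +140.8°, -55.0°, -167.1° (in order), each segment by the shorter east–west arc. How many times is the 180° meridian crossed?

Leg 1: +140.8° → -55.0°, shortest Δλ = 164.2° (east) — crosses 180°.
Leg 2: -55.0° → -167.1°, shortest Δλ = -112.1° (west) — does not cross 180°.
Total crossings: 1.

1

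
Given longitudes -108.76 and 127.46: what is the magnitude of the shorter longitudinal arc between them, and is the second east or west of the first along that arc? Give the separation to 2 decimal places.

Raw difference: 127.46 − -108.76 = 236.22°.
Normalise into (−180°, 180°]: 236.22° − 360° = -123.78°.
Negative ⇒ the second point lies to the west; separation 123.78°.

123.78° west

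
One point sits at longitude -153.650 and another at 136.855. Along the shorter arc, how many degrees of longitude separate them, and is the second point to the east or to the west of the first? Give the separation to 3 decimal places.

Raw difference: 136.855 − -153.650 = 290.505°.
Normalise into (−180°, 180°]: 290.505° − 360° = -69.495°.
Negative ⇒ the second point lies to the west; separation 69.495°.

69.495° west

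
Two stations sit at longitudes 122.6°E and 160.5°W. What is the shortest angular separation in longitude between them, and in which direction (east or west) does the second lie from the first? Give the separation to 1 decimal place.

Raw difference: -160.5 − 122.6 = -283.1°.
Normalise into (−180°, 180°]: -283.1° + 360° = 76.9°.
Positive ⇒ the second point lies to the east; separation 76.9°.

76.9° east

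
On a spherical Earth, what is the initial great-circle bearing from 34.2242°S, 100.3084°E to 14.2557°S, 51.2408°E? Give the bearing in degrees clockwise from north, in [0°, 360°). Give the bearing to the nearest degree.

282°

Δλ = 51.2408 − 100.3084 = -49.0676°.
θ = atan2( sin Δλ · cos φ₂ , cos φ₁ · sin φ₂ − sin φ₁ · cos φ₂ · cos Δλ )
  = atan2(-0.73222, 0.15353) = -78.158° → normalised to [0°, 360°): 281.842°.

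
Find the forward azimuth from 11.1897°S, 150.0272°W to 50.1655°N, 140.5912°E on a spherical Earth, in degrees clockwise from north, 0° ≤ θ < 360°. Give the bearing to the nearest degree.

Δλ = 140.5912 − -150.0272 = 290.6184°; wrapped into (−180°, 180°]: -69.3816°.
θ = atan2( sin Δλ · cos φ₂ , cos φ₁ · sin φ₂ − sin φ₁ · cos φ₂ · cos Δλ )
  = atan2(-0.59954, 0.79707) = -36.950° → normalised to [0°, 360°): 323.050°.

323°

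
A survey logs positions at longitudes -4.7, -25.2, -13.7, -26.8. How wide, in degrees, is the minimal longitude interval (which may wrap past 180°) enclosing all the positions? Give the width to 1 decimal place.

Sort the longitudes: -26.8°, -25.2°, -13.7°, -4.7°.
Eastward gaps between consecutive values (wrapping around): 1.6°, 11.5°, 9.0°, 337.9°.
Largest gap = 337.9° ⇒ minimal covering band is its complement: 360° − 337.9° = 22.1°.
Band runs from -26.8° eastward to -4.7°.

22.1°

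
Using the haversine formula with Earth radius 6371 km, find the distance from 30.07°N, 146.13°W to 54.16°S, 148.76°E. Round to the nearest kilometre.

11244 km

Δλ = 148.76 − -146.13 = 294.89°; wrapped into (−180°, 180°]: -65.11°.
Δφ = -54.16 − 30.07 = -84.23°.
a = sin²(Δφ/2) + cos φ₁ · cos φ₂ · sin²(Δλ/2) = 0.596459.
c = 2·atan2(√a, √(1−a)) = 1.76493 rad → d = 6371·c ≈ 11244.38 km.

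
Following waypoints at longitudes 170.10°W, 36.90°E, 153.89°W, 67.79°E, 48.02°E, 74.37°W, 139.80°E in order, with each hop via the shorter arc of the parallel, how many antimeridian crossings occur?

4

Leg 1: -170.10° → +36.90°, shortest Δλ = -153.0° (west) — crosses 180°.
Leg 2: +36.90° → -153.89°, shortest Δλ = 169.21° (east) — crosses 180°.
Leg 3: -153.89° → +67.79°, shortest Δλ = -138.32° (west) — crosses 180°.
Leg 4: +67.79° → +48.02°, shortest Δλ = -19.77° (west) — does not cross 180°.
Leg 5: +48.02° → -74.37°, shortest Δλ = -122.39° (west) — does not cross 180°.
Leg 6: -74.37° → +139.80°, shortest Δλ = -145.83° (west) — crosses 180°.
Total crossings: 4.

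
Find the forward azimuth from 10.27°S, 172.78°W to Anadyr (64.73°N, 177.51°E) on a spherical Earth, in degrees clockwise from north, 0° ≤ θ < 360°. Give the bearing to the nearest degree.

356°

Δλ = 177.51 − -172.78 = 350.29°; wrapped into (−180°, 180°]: -9.71°.
θ = atan2( sin Δλ · cos φ₂ , cos φ₁ · sin φ₂ − sin φ₁ · cos φ₂ · cos Δλ )
  = atan2(-0.07200, 0.96484) = -4.268° → normalised to [0°, 360°): 355.732°.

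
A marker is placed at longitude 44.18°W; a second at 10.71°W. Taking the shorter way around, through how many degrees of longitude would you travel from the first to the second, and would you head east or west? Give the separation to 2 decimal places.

Raw difference: -10.71 − -44.18 = 33.47°.
Normalise into (−180°, 180°]: 33.47° stays 33.47°.
Positive ⇒ the second point lies to the east; separation 33.47°.

33.47° east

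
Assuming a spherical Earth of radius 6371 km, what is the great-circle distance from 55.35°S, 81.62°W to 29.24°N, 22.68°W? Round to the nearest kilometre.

Δλ = -22.68 − -81.62 = 58.94°.
Δφ = 29.24 − -55.35 = 84.59°.
a = sin²(Δφ/2) + cos φ₁ · cos φ₂ · sin²(Δλ/2) = 0.572935.
c = 2·atan2(√a, √(1−a)) = 1.71719 rad → d = 6371·c ≈ 10940.21 km.

10940 km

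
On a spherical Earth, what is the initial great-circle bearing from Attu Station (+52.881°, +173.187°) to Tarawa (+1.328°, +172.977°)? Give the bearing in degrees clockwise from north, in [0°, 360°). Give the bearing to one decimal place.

180.3°

Δλ = 172.977 − 173.187 = -0.210°.
θ = atan2( sin Δλ · cos φ₂ , cos φ₁ · sin φ₂ − sin φ₁ · cos φ₂ · cos Δλ )
  = atan2(-0.00366, -0.78318) = -179.732° → normalised to [0°, 360°): 180.268°.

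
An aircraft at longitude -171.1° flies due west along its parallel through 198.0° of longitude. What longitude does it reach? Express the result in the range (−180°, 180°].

-9.1°

Start at -171.1°; shift −198.0° → -369.1°.
-369.1° lies outside (−180°, 180°]; add 360° → -9.1°.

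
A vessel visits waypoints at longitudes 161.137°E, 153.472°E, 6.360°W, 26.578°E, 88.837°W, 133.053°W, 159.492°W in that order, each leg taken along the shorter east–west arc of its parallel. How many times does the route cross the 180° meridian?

Leg 1: +161.137° → +153.472°, shortest Δλ = -7.665° (west) — does not cross 180°.
Leg 2: +153.472° → -6.360°, shortest Δλ = -159.832° (west) — does not cross 180°.
Leg 3: -6.360° → +26.578°, shortest Δλ = 32.938° (east) — does not cross 180°.
Leg 4: +26.578° → -88.837°, shortest Δλ = -115.415° (west) — does not cross 180°.
Leg 5: -88.837° → -133.053°, shortest Δλ = -44.216° (west) — does not cross 180°.
Leg 6: -133.053° → -159.492°, shortest Δλ = -26.439° (west) — does not cross 180°.
Total crossings: 0.

0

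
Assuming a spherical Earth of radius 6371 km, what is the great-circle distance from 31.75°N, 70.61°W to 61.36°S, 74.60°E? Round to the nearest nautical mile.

Δλ = 74.60 − -70.61 = 145.21°.
Δφ = -61.36 − 31.75 = -93.11°.
a = sin²(Δφ/2) + cos φ₁ · cos φ₂ · sin²(Δλ/2) = 0.898277.
c = 2·atan2(√a, √(1−a)) = 2.49237 rad → d = 6371·c ≈ 15878.89 km ≈ 8573.91 nmi.

8574 nmi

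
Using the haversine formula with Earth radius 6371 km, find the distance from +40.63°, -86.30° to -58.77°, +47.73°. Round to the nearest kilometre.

16249 km

Δλ = 47.73 − -86.30 = 134.03°.
Δφ = -58.77 − 40.63 = -99.40°.
a = sin²(Δφ/2) + cos φ₁ · cos φ₂ · sin²(Δλ/2) = 0.915150.
c = 2·atan2(√a, √(1−a)) = 2.55044 rad → d = 6371·c ≈ 16248.86 km.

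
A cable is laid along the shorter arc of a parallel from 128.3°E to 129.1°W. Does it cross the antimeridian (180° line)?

Naïve |-129.1 − 128.3| = 257.4° > 180°, so the shorter arc goes the other way round — across 180°.
Signed shortest Δλ = ((-129.1 − 128.3 + 180) mod 360) − 180 = 102.6°.
Going east by 102.6° from +128.3° passes through 180° before reaching -129.1°.

Yes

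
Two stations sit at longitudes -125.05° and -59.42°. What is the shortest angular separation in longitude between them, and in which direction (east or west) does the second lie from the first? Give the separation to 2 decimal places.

65.63° east

Raw difference: -59.42 − -125.05 = 65.63°.
Normalise into (−180°, 180°]: 65.63° stays 65.63°.
Positive ⇒ the second point lies to the east; separation 65.63°.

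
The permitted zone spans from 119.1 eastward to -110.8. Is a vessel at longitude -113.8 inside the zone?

Band width going east from +119.1° to -110.8°: ((-110.8 − 119.1) mod 360) = 130.1°.
Offset of -113.8° east of the west edge: ((-113.8 − 119.1) mod 360) = 127.1°.
127.1° ≤ 130.1° ⇒ inside.

Yes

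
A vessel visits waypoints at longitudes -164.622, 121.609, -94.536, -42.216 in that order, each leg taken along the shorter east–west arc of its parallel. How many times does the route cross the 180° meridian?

2

Leg 1: -164.622° → +121.609°, shortest Δλ = -73.769° (west) — crosses 180°.
Leg 2: +121.609° → -94.536°, shortest Δλ = 143.855° (east) — crosses 180°.
Leg 3: -94.536° → -42.216°, shortest Δλ = 52.32° (east) — does not cross 180°.
Total crossings: 2.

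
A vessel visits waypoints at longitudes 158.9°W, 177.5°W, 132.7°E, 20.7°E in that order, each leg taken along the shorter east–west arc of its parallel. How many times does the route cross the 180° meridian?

Leg 1: -158.9° → -177.5°, shortest Δλ = -18.6° (west) — does not cross 180°.
Leg 2: -177.5° → +132.7°, shortest Δλ = -49.8° (west) — crosses 180°.
Leg 3: +132.7° → +20.7°, shortest Δλ = -112.0° (west) — does not cross 180°.
Total crossings: 1.

1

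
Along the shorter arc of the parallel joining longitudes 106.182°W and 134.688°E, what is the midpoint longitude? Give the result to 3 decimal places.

Signed shortest Δλ from -106.182° to +134.688° is -119.130°.
Midpoint longitude = -106.182° + (-119.130°)/2 = -106.182° − 59.565° = -165.747°.
(The naïve average (-106.182 + +134.688)/2 = 14.253° is on the wrong side of the globe.)

165.747°W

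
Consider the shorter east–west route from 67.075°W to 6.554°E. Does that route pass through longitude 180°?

Signed shortest Δλ = ((6.554 − -67.075 + 180) mod 360) − 180 = 73.629°.
Going east by 73.629° from -67.075° reaches +6.554° without touching 180°.

No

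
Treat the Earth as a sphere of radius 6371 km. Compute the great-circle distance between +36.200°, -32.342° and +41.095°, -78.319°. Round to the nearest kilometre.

Δλ = -78.319 − -32.342 = -45.977°.
Δφ = 41.095 − 36.200 = 4.895°.
a = sin²(Δφ/2) + cos φ₁ · cos φ₂ · sin²(Δλ/2) = 0.094581.
c = 2·atan2(√a, √(1−a)) = 0.62522 rad → d = 6371·c ≈ 3983.25 km.

3983 km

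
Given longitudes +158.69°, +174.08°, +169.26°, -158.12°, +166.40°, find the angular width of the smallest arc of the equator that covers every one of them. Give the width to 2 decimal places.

43.19°

Sort the longitudes: -158.12°, +158.69°, +166.40°, +169.26°, +174.08°.
Eastward gaps between consecutive values (wrapping around): 316.81°, 7.71°, 2.86°, 4.82°, 27.80°.
Largest gap = 316.81° ⇒ minimal covering band is its complement: 360° − 316.81° = 43.19°.
Band runs from +158.69° eastward to -158.12°, crossing the antimeridian.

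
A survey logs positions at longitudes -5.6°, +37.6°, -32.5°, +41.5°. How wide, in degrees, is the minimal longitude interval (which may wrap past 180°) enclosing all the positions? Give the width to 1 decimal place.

Sort the longitudes: -32.5°, -5.6°, +37.6°, +41.5°.
Eastward gaps between consecutive values (wrapping around): 26.9°, 43.2°, 3.9°, 286.0°.
Largest gap = 286.0° ⇒ minimal covering band is its complement: 360° − 286.0° = 74.0°.
Band runs from -32.5° eastward to +41.5°.

74.0°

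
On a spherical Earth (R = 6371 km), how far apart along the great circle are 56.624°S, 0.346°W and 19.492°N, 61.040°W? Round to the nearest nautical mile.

5489 nmi

Δλ = -61.040 − -0.346 = -60.694°.
Δφ = 19.492 − -56.624 = 76.116°.
a = sin²(Δφ/2) + cos φ₁ · cos φ₂ · sin²(Δλ/2) = 0.512401.
c = 2·atan2(√a, √(1−a)) = 1.59560 rad → d = 6371·c ≈ 10165.58 km ≈ 5488.97 nmi.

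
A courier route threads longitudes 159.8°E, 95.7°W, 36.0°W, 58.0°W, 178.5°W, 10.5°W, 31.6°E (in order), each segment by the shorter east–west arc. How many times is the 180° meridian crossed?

Leg 1: +159.8° → -95.7°, shortest Δλ = 104.5° (east) — crosses 180°.
Leg 2: -95.7° → -36.0°, shortest Δλ = 59.7° (east) — does not cross 180°.
Leg 3: -36.0° → -58.0°, shortest Δλ = -22.0° (west) — does not cross 180°.
Leg 4: -58.0° → -178.5°, shortest Δλ = -120.5° (west) — does not cross 180°.
Leg 5: -178.5° → -10.5°, shortest Δλ = 168.0° (east) — does not cross 180°.
Leg 6: -10.5° → +31.6°, shortest Δλ = 42.1° (east) — does not cross 180°.
Total crossings: 1.

1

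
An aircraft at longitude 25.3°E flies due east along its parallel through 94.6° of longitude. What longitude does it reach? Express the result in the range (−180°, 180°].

Start at +25.3°; shift +94.6° → +119.9°.
+119.9° already lies in (−180°, 180°].

119.9°E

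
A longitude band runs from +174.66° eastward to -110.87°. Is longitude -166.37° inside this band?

Yes

Band width going east from +174.66° to -110.87°: ((-110.87 − 174.66) mod 360) = 74.47°.
Offset of -166.37° east of the west edge: ((-166.37 − 174.66) mod 360) = 18.97°.
18.97° ≤ 74.47° ⇒ inside.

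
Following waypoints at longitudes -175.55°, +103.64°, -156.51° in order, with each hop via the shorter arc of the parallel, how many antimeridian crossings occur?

Leg 1: -175.55° → +103.64°, shortest Δλ = -80.81° (west) — crosses 180°.
Leg 2: +103.64° → -156.51°, shortest Δλ = 99.85° (east) — crosses 180°.
Total crossings: 2.

2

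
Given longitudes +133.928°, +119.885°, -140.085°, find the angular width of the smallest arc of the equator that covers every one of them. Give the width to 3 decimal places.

100.030°

Sort the longitudes: -140.085°, +119.885°, +133.928°.
Eastward gaps between consecutive values (wrapping around): 259.970°, 14.043°, 85.987°.
Largest gap = 259.970° ⇒ minimal covering band is its complement: 360° − 259.970° = 100.030°.
Band runs from +119.885° eastward to -140.085°, crossing the antimeridian.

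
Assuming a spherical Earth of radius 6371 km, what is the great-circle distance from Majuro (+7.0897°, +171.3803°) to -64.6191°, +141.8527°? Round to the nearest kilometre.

Δλ = 141.8527 − 171.3803 = -29.5276°.
Δφ = -64.6191 − 7.0897 = -71.7088°.
a = sin²(Δφ/2) + cos φ₁ · cos φ₂ · sin²(Δλ/2) = 0.370700.
c = 2·atan2(√a, √(1−a)) = 1.30922 rad → d = 6371·c ≈ 8341.06 km.

8341 km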